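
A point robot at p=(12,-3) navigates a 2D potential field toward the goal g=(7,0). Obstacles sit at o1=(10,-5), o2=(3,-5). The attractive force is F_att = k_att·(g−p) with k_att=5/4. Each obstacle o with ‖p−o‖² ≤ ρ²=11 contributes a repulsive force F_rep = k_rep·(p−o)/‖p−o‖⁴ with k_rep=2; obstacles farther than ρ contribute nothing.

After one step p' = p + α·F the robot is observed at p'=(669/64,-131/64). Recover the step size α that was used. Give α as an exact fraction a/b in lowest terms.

F_att = 5/4·(g−p) = 5/4·(-5,3) = (-6.2500,3.7500)
o1: d²=8 ≤ ρ²=11; F_rep = 2·(2,2)/8² = (0.0625,0.0625)
o2: d²=85 > ρ²=11 → inactive
F = F_att + ΣF_rep = (-6.1875,3.8125)
Δp = p'−p = (-1.5469,0.9531); α = Δx/Fx = (-99/64) / (-99/16) = 1/4
check: Δy/Fy = (61/64) / (61/16) = 1/4 ✓

α = 1/4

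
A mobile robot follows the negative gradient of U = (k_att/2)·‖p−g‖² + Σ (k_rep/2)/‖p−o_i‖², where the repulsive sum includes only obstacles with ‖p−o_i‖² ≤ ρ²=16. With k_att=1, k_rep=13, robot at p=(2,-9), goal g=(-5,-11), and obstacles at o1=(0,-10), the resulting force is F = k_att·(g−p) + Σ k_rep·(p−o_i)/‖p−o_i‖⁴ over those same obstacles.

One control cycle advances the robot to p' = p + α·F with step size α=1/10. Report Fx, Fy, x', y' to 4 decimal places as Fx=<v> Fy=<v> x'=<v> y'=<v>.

Fx=-5.9600 Fy=-1.4800 x'=1.4040 y'=-9.1480

F_att = 1·(g−p) = 1·(-7,-2) = (-7.0000,-2.0000)
o1: d²=5 ≤ ρ²=16; F_rep = 13·(2,1)/5² = (1.0400,0.5200)
F = F_att + ΣF_rep = (-5.9600,-1.4800)
p' = p + 1/10·F = (1.4040,-9.1480)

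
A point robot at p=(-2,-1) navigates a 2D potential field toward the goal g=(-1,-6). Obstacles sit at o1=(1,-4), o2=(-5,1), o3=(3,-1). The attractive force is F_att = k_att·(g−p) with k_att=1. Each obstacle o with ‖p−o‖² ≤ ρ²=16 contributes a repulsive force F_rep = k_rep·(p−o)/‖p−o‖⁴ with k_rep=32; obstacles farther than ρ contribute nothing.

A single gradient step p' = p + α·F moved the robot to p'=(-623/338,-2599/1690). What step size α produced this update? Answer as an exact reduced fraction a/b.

α = 1/10

F_att = 1·(g−p) = 1·(1,-5) = (1.0000,-5.0000)
o1: d²=18 > ρ²=16 → inactive
o2: d²=13 ≤ ρ²=16; F_rep = 32·(3,-2)/13² = (0.5680,-0.3787)
o3: d²=25 > ρ²=16 → inactive
F = F_att + ΣF_rep = (1.5680,-5.3787)
Δp = p'−p = (0.1568,-0.5379); α = Δx/Fx = (53/338) / (265/169) = 1/10
check: Δy/Fy = (-909/1690) / (-909/169) = 1/10 ✓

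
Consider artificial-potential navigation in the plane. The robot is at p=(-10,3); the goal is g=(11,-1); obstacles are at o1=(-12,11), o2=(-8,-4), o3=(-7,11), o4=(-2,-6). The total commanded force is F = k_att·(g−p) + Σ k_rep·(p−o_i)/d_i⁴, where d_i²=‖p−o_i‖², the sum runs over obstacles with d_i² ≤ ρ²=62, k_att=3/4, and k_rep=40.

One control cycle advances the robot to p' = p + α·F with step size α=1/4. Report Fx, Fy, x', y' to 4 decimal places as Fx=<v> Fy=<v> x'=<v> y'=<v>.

F_att = 3/4·(g−p) = 3/4·(21,-4) = (15.7500,-3.0000)
o1: d²=68 > ρ²=62 → inactive
o2: d²=53 ≤ ρ²=62; F_rep = 40·(-2,7)/53² = (-0.0285,0.0997)
o3: d²=73 > ρ²=62 → inactive
o4: d²=145 > ρ²=62 → inactive
F = F_att + ΣF_rep = (15.7215,-2.9003)
p' = p + 1/4·F = (-6.0696,2.2749)

Fx=15.7215 Fy=-2.9003 x'=-6.0696 y'=2.2749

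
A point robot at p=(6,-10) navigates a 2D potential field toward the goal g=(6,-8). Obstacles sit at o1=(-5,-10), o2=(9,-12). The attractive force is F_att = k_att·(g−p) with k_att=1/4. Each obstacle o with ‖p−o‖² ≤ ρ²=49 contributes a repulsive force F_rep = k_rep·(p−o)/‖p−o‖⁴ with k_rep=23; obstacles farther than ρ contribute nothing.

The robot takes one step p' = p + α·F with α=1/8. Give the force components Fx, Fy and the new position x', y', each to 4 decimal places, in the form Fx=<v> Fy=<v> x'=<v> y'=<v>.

F_att = 1/4·(g−p) = 1/4·(0,2) = (0.0000,0.5000)
o1: d²=121 > ρ²=49 → inactive
o2: d²=13 ≤ ρ²=49; F_rep = 23·(-3,2)/13² = (-0.4083,0.2722)
F = F_att + ΣF_rep = (-0.4083,0.7722)
p' = p + 1/8·F = (5.9490,-9.9035)

Fx=-0.4083 Fy=0.7722 x'=5.9490 y'=-9.9035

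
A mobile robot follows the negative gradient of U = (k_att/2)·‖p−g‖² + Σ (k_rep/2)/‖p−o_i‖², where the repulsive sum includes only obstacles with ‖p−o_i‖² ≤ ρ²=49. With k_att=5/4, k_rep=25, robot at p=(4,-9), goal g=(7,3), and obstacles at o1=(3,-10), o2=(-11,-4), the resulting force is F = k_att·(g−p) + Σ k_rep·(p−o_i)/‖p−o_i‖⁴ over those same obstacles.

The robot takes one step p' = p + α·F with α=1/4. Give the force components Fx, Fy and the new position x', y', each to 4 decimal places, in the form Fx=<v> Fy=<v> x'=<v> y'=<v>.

F_att = 5/4·(g−p) = 5/4·(3,12) = (3.7500,15.0000)
o1: d²=2 ≤ ρ²=49; F_rep = 25·(1,1)/2² = (6.2500,6.2500)
o2: d²=250 > ρ²=49 → inactive
F = F_att + ΣF_rep = (10.0000,21.2500)
p' = p + 1/4·F = (6.5000,-3.6875)

Fx=10.0000 Fy=21.2500 x'=6.5000 y'=-3.6875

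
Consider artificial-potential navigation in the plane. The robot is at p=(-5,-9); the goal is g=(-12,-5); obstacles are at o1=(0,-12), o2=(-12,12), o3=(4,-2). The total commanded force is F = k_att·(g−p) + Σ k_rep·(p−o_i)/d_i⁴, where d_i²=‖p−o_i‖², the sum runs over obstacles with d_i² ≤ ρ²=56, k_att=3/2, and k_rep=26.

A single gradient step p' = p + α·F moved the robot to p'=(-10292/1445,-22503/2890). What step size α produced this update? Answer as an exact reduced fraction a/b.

F_att = 3/2·(g−p) = 3/2·(-7,4) = (-10.5000,6.0000)
o1: d²=34 ≤ ρ²=56; F_rep = 26·(-5,3)/34² = (-0.1125,0.0675)
o2: d²=490 > ρ²=56 → inactive
o3: d²=130 > ρ²=56 → inactive
F = F_att + ΣF_rep = (-10.6125,6.0675)
Δp = p'−p = (-2.1225,1.2135); α = Δx/Fx = (-3067/1445) / (-3067/289) = 1/5
check: Δy/Fy = (3507/2890) / (3507/578) = 1/5 ✓

α = 1/5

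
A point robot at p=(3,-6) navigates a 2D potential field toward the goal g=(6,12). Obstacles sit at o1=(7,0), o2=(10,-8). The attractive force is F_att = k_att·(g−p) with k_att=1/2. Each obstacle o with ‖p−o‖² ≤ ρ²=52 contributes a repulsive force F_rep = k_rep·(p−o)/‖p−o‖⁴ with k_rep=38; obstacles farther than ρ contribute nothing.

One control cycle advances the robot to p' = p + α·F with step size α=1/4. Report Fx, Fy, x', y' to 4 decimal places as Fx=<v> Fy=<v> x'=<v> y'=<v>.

F_att = 1/2·(g−p) = 1/2·(3,18) = (1.5000,9.0000)
o1: d²=52 ≤ ρ²=52; F_rep = 38·(-4,-6)/52² = (-0.0562,-0.0843)
o2: d²=53 > ρ²=52 → inactive
F = F_att + ΣF_rep = (1.4438,8.9157)
p' = p + 1/4·F = (3.3609,-3.7711)

Fx=1.4438 Fy=8.9157 x'=3.3609 y'=-3.7711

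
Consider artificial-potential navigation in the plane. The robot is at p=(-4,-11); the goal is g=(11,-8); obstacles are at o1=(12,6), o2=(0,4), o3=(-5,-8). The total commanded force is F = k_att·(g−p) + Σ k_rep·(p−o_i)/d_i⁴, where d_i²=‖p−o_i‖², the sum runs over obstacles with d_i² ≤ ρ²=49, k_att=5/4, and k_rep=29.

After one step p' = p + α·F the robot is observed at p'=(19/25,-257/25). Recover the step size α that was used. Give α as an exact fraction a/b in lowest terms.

F_att = 5/4·(g−p) = 5/4·(15,3) = (18.7500,3.7500)
o1: d²=545 > ρ²=49 → inactive
o2: d²=241 > ρ²=49 → inactive
o3: d²=10 ≤ ρ²=49; F_rep = 29·(1,-3)/10² = (0.2900,-0.8700)
F = F_att + ΣF_rep = (19.0400,2.8800)
Δp = p'−p = (4.7600,0.7200); α = Δx/Fx = (119/25) / (476/25) = 1/4
check: Δy/Fy = (18/25) / (72/25) = 1/4 ✓

α = 1/4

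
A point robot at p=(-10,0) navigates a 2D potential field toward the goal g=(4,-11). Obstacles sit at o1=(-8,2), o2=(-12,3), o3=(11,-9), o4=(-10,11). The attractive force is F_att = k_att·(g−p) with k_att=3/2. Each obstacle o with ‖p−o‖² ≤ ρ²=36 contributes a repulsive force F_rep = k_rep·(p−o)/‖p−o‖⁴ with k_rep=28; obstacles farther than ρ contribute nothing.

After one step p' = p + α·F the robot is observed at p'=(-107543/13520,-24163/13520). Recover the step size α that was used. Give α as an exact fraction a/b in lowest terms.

F_att = 3/2·(g−p) = 3/2·(14,-11) = (21.0000,-16.5000)
o1: d²=8 ≤ ρ²=36; F_rep = 28·(-2,-2)/8² = (-0.8750,-0.8750)
o2: d²=13 ≤ ρ²=36; F_rep = 28·(2,-3)/13² = (0.3314,-0.4970)
o3: d²=522 > ρ²=36 → inactive
o4: d²=121 > ρ²=36 → inactive
F = F_att + ΣF_rep = (20.4564,-17.8720)
Δp = p'−p = (2.0456,-1.7872); α = Δx/Fx = (27657/13520) / (27657/1352) = 1/10
check: Δy/Fy = (-24163/13520) / (-24163/1352) = 1/10 ✓

α = 1/10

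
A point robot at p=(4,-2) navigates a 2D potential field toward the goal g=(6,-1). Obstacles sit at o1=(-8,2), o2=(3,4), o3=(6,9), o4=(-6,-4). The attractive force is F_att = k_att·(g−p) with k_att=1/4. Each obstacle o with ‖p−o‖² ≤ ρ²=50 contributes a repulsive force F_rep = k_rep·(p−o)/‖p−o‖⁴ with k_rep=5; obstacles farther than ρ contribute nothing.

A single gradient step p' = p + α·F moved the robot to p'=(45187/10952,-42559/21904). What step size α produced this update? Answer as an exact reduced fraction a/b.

α = 1/4

F_att = 1/4·(g−p) = 1/4·(2,1) = (0.5000,0.2500)
o1: d²=160 > ρ²=50 → inactive
o2: d²=37 ≤ ρ²=50; F_rep = 5·(1,-6)/37² = (0.0037,-0.0219)
o3: d²=125 > ρ²=50 → inactive
o4: d²=104 > ρ²=50 → inactive
F = F_att + ΣF_rep = (0.5037,0.2281)
Δp = p'−p = (0.1259,0.0570); α = Δx/Fx = (1379/10952) / (1379/2738) = 1/4
check: Δy/Fy = (1249/21904) / (1249/5476) = 1/4 ✓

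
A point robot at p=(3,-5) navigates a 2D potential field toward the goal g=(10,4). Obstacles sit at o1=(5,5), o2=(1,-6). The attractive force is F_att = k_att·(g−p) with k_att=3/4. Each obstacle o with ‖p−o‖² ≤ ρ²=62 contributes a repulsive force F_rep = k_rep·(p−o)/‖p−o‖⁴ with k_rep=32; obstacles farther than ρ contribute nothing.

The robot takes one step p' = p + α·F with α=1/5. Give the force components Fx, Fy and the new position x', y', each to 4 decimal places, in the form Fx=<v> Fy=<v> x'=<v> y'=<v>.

F_att = 3/4·(g−p) = 3/4·(7,9) = (5.2500,6.7500)
o1: d²=104 > ρ²=62 → inactive
o2: d²=5 ≤ ρ²=62; F_rep = 32·(2,1)/5² = (2.5600,1.2800)
F = F_att + ΣF_rep = (7.8100,8.0300)
p' = p + 1/5·F = (4.5620,-3.3940)

Fx=7.8100 Fy=8.0300 x'=4.5620 y'=-3.3940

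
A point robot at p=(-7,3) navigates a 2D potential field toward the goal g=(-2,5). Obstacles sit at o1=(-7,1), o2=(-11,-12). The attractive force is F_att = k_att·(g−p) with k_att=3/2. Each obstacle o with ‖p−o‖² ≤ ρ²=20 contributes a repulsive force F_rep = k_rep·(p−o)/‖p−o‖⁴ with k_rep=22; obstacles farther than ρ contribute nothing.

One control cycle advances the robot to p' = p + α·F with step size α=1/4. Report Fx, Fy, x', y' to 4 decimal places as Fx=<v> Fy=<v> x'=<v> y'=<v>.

Fx=7.5000 Fy=5.7500 x'=-5.1250 y'=4.4375

F_att = 3/2·(g−p) = 3/2·(5,2) = (7.5000,3.0000)
o1: d²=4 ≤ ρ²=20; F_rep = 22·(0,2)/4² = (0.0000,2.7500)
o2: d²=241 > ρ²=20 → inactive
F = F_att + ΣF_rep = (7.5000,5.7500)
p' = p + 1/4·F = (-5.1250,4.4375)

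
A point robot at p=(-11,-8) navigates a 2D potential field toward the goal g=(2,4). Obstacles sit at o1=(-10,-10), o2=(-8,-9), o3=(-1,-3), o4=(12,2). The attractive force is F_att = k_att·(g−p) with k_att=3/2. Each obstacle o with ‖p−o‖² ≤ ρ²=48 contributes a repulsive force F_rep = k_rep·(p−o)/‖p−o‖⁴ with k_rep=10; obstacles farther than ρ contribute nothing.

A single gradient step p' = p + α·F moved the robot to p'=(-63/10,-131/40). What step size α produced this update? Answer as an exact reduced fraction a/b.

F_att = 3/2·(g−p) = 3/2·(13,12) = (19.5000,18.0000)
o1: d²=5 ≤ ρ²=48; F_rep = 10·(-1,2)/5² = (-0.4000,0.8000)
o2: d²=10 ≤ ρ²=48; F_rep = 10·(-3,1)/10² = (-0.3000,0.1000)
o3: d²=125 > ρ²=48 → inactive
o4: d²=629 > ρ²=48 → inactive
F = F_att + ΣF_rep = (18.8000,18.9000)
Δp = p'−p = (4.7000,4.7250); α = Δx/Fx = (47/10) / (94/5) = 1/4
check: Δy/Fy = (189/40) / (189/10) = 1/4 ✓

α = 1/4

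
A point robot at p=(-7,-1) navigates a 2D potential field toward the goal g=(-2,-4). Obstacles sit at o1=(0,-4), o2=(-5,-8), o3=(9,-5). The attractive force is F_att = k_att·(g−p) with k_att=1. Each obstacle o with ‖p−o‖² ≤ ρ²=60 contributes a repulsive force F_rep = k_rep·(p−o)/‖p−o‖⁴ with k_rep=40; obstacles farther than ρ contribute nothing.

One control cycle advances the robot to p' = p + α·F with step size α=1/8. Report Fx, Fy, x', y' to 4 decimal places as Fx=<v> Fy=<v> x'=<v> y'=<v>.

F_att = 1·(g−p) = 1·(5,-3) = (5.0000,-3.0000)
o1: d²=58 ≤ ρ²=60; F_rep = 40·(-7,3)/58² = (-0.0832,0.0357)
o2: d²=53 ≤ ρ²=60; F_rep = 40·(-2,7)/53² = (-0.0285,0.0997)
o3: d²=272 > ρ²=60 → inactive
F = F_att + ΣF_rep = (4.8883,-2.8646)
p' = p + 1/8·F = (-6.3890,-1.3581)

Fx=4.8883 Fy=-2.8646 x'=-6.3890 y'=-1.3581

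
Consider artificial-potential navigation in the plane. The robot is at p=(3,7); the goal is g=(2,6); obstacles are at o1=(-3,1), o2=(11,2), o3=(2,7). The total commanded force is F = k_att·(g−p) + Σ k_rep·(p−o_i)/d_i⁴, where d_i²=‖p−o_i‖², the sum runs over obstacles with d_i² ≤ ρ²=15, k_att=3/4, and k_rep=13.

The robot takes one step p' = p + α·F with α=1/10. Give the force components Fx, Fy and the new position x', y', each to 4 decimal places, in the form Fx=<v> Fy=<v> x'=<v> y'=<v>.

F_att = 3/4·(g−p) = 3/4·(-1,-1) = (-0.7500,-0.7500)
o1: d²=72 > ρ²=15 → inactive
o2: d²=89 > ρ²=15 → inactive
o3: d²=1 ≤ ρ²=15; F_rep = 13·(1,0)/1² = (13.0000,0.0000)
F = F_att + ΣF_rep = (12.2500,-0.7500)
p' = p + 1/10·F = (4.2250,6.9250)

Fx=12.2500 Fy=-0.7500 x'=4.2250 y'=6.9250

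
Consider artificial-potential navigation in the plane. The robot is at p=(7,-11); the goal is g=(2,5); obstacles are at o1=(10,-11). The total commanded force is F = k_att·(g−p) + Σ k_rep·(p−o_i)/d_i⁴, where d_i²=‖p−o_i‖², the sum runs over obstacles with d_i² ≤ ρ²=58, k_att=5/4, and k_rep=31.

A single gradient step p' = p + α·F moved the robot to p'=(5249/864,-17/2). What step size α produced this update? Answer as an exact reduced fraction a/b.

F_att = 5/4·(g−p) = 5/4·(-5,16) = (-6.2500,20.0000)
o1: d²=9 ≤ ρ²=58; F_rep = 31·(-3,0)/9² = (-1.1481,0.0000)
F = F_att + ΣF_rep = (-7.3981,20.0000)
Δp = p'−p = (-0.9248,2.5000); α = Δx/Fx = (-799/864) / (-799/108) = 1/8
check: Δy/Fy = (5/2) / (20) = 1/8 ✓

α = 1/8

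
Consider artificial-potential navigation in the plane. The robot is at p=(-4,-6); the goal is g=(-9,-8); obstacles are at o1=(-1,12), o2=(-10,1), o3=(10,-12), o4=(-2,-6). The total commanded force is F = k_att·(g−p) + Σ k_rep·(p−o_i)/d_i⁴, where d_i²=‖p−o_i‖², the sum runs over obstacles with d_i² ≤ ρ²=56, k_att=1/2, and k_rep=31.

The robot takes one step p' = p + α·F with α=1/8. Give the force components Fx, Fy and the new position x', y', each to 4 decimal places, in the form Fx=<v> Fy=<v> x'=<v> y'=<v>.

F_att = 1/2·(g−p) = 1/2·(-5,-2) = (-2.5000,-1.0000)
o1: d²=333 > ρ²=56 → inactive
o2: d²=85 > ρ²=56 → inactive
o3: d²=232 > ρ²=56 → inactive
o4: d²=4 ≤ ρ²=56; F_rep = 31·(-2,0)/4² = (-3.8750,0.0000)
F = F_att + ΣF_rep = (-6.3750,-1.0000)
p' = p + 1/8·F = (-4.7969,-6.1250)

Fx=-6.3750 Fy=-1.0000 x'=-4.7969 y'=-6.1250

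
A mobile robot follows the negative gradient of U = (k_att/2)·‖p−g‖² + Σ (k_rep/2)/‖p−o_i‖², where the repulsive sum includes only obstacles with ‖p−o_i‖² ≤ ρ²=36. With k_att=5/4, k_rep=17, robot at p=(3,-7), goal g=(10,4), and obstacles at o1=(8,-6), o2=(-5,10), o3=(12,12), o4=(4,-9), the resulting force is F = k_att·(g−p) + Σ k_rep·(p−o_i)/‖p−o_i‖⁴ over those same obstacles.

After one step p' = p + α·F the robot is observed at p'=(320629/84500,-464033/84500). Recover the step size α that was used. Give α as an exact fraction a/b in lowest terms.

F_att = 5/4·(g−p) = 5/4·(7,11) = (8.7500,13.7500)
o1: d²=26 ≤ ρ²=36; F_rep = 17·(-5,-1)/26² = (-0.1257,-0.0251)
o2: d²=353 > ρ²=36 → inactive
o3: d²=442 > ρ²=36 → inactive
o4: d²=5 ≤ ρ²=36; F_rep = 17·(-1,2)/5² = (-0.6800,1.3600)
F = F_att + ΣF_rep = (7.9443,15.0849)
Δp = p'−p = (0.7944,1.5085); α = Δx/Fx = (67129/84500) / (67129/8450) = 1/10
check: Δy/Fy = (127467/84500) / (127467/8450) = 1/10 ✓

α = 1/10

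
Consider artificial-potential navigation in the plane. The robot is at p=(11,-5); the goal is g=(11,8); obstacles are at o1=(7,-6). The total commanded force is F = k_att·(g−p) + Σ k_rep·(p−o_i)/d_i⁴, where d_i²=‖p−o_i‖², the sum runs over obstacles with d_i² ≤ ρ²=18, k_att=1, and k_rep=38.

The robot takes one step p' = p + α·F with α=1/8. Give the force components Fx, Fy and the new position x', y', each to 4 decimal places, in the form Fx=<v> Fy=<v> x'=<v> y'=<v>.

Fx=0.5260 Fy=13.1315 x'=11.0657 y'=-3.3586

F_att = 1·(g−p) = 1·(0,13) = (0.0000,13.0000)
o1: d²=17 ≤ ρ²=18; F_rep = 38·(4,1)/17² = (0.5260,0.1315)
F = F_att + ΣF_rep = (0.5260,13.1315)
p' = p + 1/8·F = (11.0657,-3.3586)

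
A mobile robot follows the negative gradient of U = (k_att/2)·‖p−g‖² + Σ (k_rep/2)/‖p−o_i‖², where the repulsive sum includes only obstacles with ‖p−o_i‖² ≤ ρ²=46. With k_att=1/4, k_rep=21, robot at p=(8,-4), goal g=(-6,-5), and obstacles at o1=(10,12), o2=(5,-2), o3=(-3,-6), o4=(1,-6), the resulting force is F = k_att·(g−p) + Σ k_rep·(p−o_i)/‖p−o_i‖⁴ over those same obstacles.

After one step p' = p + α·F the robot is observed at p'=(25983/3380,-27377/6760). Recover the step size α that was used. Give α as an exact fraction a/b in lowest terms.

α = 1/10

F_att = 1/4·(g−p) = 1/4·(-14,-1) = (-3.5000,-0.2500)
o1: d²=260 > ρ²=46 → inactive
o2: d²=13 ≤ ρ²=46; F_rep = 21·(3,-2)/13² = (0.3728,-0.2485)
o3: d²=125 > ρ²=46 → inactive
o4: d²=53 > ρ²=46 → inactive
F = F_att + ΣF_rep = (-3.1272,-0.4985)
Δp = p'−p = (-0.3127,-0.0499); α = Δx/Fx = (-1057/3380) / (-1057/338) = 1/10
check: Δy/Fy = (-337/6760) / (-337/676) = 1/10 ✓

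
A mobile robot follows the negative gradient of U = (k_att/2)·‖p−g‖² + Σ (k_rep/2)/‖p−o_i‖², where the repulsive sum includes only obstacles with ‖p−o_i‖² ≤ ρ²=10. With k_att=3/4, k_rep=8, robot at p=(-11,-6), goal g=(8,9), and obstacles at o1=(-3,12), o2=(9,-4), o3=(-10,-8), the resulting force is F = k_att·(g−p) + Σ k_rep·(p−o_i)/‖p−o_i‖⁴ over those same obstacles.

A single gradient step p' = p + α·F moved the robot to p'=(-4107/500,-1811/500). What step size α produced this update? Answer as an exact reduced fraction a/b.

α = 1/5

F_att = 3/4·(g−p) = 3/4·(19,15) = (14.2500,11.2500)
o1: d²=388 > ρ²=10 → inactive
o2: d²=404 > ρ²=10 → inactive
o3: d²=5 ≤ ρ²=10; F_rep = 8·(-1,2)/5² = (-0.3200,0.6400)
F = F_att + ΣF_rep = (13.9300,11.8900)
Δp = p'−p = (2.7860,2.3780); α = Δx/Fx = (1393/500) / (1393/100) = 1/5
check: Δy/Fy = (1189/500) / (1189/100) = 1/5 ✓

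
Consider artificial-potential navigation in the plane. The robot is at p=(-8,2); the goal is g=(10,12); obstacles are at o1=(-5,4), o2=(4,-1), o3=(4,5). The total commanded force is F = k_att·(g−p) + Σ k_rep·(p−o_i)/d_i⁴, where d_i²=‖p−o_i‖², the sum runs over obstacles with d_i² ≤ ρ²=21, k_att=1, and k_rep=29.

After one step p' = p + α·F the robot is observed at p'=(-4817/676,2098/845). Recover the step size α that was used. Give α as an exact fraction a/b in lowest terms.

α = 1/20

F_att = 1·(g−p) = 1·(18,10) = (18.0000,10.0000)
o1: d²=13 ≤ ρ²=21; F_rep = 29·(-3,-2)/13² = (-0.5148,-0.3432)
o2: d²=153 > ρ²=21 → inactive
o3: d²=153 > ρ²=21 → inactive
F = F_att + ΣF_rep = (17.4852,9.6568)
Δp = p'−p = (0.8743,0.4828); α = Δx/Fx = (591/676) / (2955/169) = 1/20
check: Δy/Fy = (408/845) / (1632/169) = 1/20 ✓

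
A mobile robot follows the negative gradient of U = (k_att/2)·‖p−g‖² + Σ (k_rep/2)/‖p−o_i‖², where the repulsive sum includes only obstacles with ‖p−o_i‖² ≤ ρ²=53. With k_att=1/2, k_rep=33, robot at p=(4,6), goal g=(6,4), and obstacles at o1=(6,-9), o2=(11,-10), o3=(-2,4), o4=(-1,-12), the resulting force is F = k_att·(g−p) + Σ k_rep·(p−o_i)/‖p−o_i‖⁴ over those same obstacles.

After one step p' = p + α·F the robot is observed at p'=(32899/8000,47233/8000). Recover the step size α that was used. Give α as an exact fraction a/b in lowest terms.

α = 1/10

F_att = 1/2·(g−p) = 1/2·(2,-2) = (1.0000,-1.0000)
o1: d²=229 > ρ²=53 → inactive
o2: d²=305 > ρ²=53 → inactive
o3: d²=40 ≤ ρ²=53; F_rep = 33·(6,2)/40² = (0.1237,0.0413)
o4: d²=349 > ρ²=53 → inactive
F = F_att + ΣF_rep = (1.1238,-0.9587)
Δp = p'−p = (0.1124,-0.0959); α = Δx/Fx = (899/8000) / (899/800) = 1/10
check: Δy/Fy = (-767/8000) / (-767/800) = 1/10 ✓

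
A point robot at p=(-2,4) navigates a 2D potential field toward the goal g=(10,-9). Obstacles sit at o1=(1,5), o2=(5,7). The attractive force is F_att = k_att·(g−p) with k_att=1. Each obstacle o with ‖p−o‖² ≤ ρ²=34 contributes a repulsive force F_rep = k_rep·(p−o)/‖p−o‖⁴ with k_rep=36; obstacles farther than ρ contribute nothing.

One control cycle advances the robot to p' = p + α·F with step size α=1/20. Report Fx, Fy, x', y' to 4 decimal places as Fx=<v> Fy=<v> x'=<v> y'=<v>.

Fx=10.9200 Fy=-13.3600 x'=-1.4540 y'=3.3320

F_att = 1·(g−p) = 1·(12,-13) = (12.0000,-13.0000)
o1: d²=10 ≤ ρ²=34; F_rep = 36·(-3,-1)/10² = (-1.0800,-0.3600)
o2: d²=58 > ρ²=34 → inactive
F = F_att + ΣF_rep = (10.9200,-13.3600)
p' = p + 1/20·F = (-1.4540,3.3320)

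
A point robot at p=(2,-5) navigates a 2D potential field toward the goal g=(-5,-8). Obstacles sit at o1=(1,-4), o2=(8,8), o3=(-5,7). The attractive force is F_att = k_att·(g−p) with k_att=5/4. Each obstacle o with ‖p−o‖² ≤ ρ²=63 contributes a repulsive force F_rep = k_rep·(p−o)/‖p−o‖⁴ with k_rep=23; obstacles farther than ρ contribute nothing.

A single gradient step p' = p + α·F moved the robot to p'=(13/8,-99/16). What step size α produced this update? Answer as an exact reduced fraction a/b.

F_att = 5/4·(g−p) = 5/4·(-7,-3) = (-8.7500,-3.7500)
o1: d²=2 ≤ ρ²=63; F_rep = 23·(1,-1)/2² = (5.7500,-5.7500)
o2: d²=205 > ρ²=63 → inactive
o3: d²=193 > ρ²=63 → inactive
F = F_att + ΣF_rep = (-3.0000,-9.5000)
Δp = p'−p = (-0.3750,-1.1875); α = Δx/Fx = (-3/8) / (-3) = 1/8
check: Δy/Fy = (-19/16) / (-19/2) = 1/8 ✓

α = 1/8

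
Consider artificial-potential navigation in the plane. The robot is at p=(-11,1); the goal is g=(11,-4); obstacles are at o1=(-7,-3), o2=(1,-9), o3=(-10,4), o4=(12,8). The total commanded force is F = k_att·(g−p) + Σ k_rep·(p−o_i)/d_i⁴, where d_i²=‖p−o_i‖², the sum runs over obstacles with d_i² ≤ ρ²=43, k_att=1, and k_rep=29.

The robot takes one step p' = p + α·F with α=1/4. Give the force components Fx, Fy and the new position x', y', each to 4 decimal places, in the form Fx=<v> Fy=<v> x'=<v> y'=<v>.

F_att = 1·(g−p) = 1·(22,-5) = (22.0000,-5.0000)
o1: d²=32 ≤ ρ²=43; F_rep = 29·(-4,4)/32² = (-0.1133,0.1133)
o2: d²=244 > ρ²=43 → inactive
o3: d²=10 ≤ ρ²=43; F_rep = 29·(-1,-3)/10² = (-0.2900,-0.8700)
o4: d²=578 > ρ²=43 → inactive
F = F_att + ΣF_rep = (21.5967,-5.7567)
p' = p + 1/4·F = (-5.6008,-0.4392)

Fx=21.5967 Fy=-5.7567 x'=-5.6008 y'=-0.4392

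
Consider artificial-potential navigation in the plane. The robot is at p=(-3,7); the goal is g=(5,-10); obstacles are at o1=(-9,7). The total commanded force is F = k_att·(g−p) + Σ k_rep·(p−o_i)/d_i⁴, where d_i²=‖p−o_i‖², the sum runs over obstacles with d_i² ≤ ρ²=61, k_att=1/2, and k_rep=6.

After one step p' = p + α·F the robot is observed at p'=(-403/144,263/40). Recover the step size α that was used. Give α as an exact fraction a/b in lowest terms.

F_att = 1/2·(g−p) = 1/2·(8,-17) = (4.0000,-8.5000)
o1: d²=36 ≤ ρ²=61; F_rep = 6·(6,0)/36² = (0.0278,0.0000)
F = F_att + ΣF_rep = (4.0278,-8.5000)
Δp = p'−p = (0.2014,-0.4250); α = Δx/Fx = (29/144) / (145/36) = 1/20
check: Δy/Fy = (-17/40) / (-17/2) = 1/20 ✓

α = 1/20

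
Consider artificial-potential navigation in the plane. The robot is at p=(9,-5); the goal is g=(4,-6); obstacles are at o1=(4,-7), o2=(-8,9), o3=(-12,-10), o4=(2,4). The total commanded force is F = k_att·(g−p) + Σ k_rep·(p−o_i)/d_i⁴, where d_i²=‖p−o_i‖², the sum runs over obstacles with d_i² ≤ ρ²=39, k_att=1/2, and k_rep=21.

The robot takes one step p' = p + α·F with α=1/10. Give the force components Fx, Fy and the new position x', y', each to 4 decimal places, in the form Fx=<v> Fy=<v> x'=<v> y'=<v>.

Fx=-2.3751 Fy=-0.4501 x'=8.7625 y'=-5.0450

F_att = 1/2·(g−p) = 1/2·(-5,-1) = (-2.5000,-0.5000)
o1: d²=29 ≤ ρ²=39; F_rep = 21·(5,2)/29² = (0.1249,0.0499)
o2: d²=485 > ρ²=39 → inactive
o3: d²=466 > ρ²=39 → inactive
o4: d²=130 > ρ²=39 → inactive
F = F_att + ΣF_rep = (-2.3751,-0.4501)
p' = p + 1/10·F = (8.7625,-5.0450)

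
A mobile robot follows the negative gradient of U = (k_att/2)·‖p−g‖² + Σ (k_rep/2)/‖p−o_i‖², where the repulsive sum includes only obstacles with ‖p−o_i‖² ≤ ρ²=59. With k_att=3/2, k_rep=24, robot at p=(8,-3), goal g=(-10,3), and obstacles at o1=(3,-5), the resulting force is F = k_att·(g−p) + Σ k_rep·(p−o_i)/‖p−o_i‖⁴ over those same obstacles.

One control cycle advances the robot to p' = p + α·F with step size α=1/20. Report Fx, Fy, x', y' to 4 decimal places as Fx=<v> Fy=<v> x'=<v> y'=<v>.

F_att = 3/2·(g−p) = 3/2·(-18,6) = (-27.0000,9.0000)
o1: d²=29 ≤ ρ²=59; F_rep = 24·(5,2)/29² = (0.1427,0.0571)
F = F_att + ΣF_rep = (-26.8573,9.0571)
p' = p + 1/20·F = (6.6571,-2.5471)

Fx=-26.8573 Fy=9.0571 x'=6.6571 y'=-2.5471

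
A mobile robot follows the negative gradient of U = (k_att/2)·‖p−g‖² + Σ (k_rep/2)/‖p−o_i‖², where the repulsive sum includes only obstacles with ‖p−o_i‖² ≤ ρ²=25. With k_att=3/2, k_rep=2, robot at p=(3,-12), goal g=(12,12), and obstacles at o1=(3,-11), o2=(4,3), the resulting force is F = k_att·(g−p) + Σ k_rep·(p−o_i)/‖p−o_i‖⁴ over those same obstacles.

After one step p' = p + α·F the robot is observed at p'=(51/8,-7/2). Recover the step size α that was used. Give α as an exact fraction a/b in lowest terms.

α = 1/4

F_att = 3/2·(g−p) = 3/2·(9,24) = (13.5000,36.0000)
o1: d²=1 ≤ ρ²=25; F_rep = 2·(0,-1)/1² = (0.0000,-2.0000)
o2: d²=226 > ρ²=25 → inactive
F = F_att + ΣF_rep = (13.5000,34.0000)
Δp = p'−p = (3.3750,8.5000); α = Δx/Fx = (27/8) / (27/2) = 1/4
check: Δy/Fy = (17/2) / (34) = 1/4 ✓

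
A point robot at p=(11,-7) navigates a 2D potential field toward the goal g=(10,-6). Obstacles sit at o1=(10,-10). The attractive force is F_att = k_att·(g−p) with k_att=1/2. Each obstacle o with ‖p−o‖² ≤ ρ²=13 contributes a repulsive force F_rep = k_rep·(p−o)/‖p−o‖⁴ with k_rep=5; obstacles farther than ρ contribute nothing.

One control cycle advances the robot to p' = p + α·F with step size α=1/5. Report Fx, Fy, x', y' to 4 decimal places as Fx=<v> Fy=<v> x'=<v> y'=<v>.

Fx=-0.4500 Fy=0.6500 x'=10.9100 y'=-6.8700

F_att = 1/2·(g−p) = 1/2·(-1,1) = (-0.5000,0.5000)
o1: d²=10 ≤ ρ²=13; F_rep = 5·(1,3)/10² = (0.0500,0.1500)
F = F_att + ΣF_rep = (-0.4500,0.6500)
p' = p + 1/5·F = (10.9100,-6.8700)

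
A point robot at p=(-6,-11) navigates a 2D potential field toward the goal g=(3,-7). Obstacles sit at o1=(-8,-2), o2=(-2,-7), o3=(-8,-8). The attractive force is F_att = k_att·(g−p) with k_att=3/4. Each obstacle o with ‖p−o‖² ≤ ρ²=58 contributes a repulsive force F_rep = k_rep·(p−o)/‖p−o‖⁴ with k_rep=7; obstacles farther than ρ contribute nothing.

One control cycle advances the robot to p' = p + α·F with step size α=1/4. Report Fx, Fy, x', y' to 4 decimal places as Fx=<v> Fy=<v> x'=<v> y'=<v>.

F_att = 3/4·(g−p) = 3/4·(9,4) = (6.7500,3.0000)
o1: d²=85 > ρ²=58 → inactive
o2: d²=32 ≤ ρ²=58; F_rep = 7·(-4,-4)/32² = (-0.0273,-0.0273)
o3: d²=13 ≤ ρ²=58; F_rep = 7·(2,-3)/13² = (0.0828,-0.1243)
F = F_att + ΣF_rep = (6.8055,2.8484)
p' = p + 1/4·F = (-4.2986,-10.2879)

Fx=6.8055 Fy=2.8484 x'=-4.2986 y'=-10.2879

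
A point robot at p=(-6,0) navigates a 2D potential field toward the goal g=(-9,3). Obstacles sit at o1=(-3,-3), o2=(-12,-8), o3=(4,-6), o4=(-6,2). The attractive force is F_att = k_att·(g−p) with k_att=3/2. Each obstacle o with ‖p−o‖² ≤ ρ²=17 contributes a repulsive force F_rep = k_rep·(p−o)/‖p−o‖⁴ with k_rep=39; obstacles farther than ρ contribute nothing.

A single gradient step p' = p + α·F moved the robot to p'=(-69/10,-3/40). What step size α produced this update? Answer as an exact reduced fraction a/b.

F_att = 3/2·(g−p) = 3/2·(-3,3) = (-4.5000,4.5000)
o1: d²=18 > ρ²=17 → inactive
o2: d²=100 > ρ²=17 → inactive
o3: d²=136 > ρ²=17 → inactive
o4: d²=4 ≤ ρ²=17; F_rep = 39·(0,-2)/4² = (0.0000,-4.8750)
F = F_att + ΣF_rep = (-4.5000,-0.3750)
Δp = p'−p = (-0.9000,-0.0750); α = Δx/Fx = (-9/10) / (-9/2) = 1/5
check: Δy/Fy = (-3/40) / (-3/8) = 1/5 ✓

α = 1/5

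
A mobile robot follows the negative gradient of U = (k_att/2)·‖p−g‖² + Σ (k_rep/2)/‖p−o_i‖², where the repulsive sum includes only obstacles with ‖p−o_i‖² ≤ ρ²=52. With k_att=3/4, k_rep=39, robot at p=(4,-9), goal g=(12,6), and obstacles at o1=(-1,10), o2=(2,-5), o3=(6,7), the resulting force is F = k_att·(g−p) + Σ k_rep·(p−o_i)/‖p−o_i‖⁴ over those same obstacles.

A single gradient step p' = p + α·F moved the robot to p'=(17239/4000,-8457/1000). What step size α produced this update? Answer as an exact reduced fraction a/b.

α = 1/20

F_att = 3/4·(g−p) = 3/4·(8,15) = (6.0000,11.2500)
o1: d²=386 > ρ²=52 → inactive
o2: d²=20 ≤ ρ²=52; F_rep = 39·(2,-4)/20² = (0.1950,-0.3900)
o3: d²=260 > ρ²=52 → inactive
F = F_att + ΣF_rep = (6.1950,10.8600)
Δp = p'−p = (0.3098,0.5430); α = Δx/Fx = (1239/4000) / (1239/200) = 1/20
check: Δy/Fy = (543/1000) / (543/50) = 1/20 ✓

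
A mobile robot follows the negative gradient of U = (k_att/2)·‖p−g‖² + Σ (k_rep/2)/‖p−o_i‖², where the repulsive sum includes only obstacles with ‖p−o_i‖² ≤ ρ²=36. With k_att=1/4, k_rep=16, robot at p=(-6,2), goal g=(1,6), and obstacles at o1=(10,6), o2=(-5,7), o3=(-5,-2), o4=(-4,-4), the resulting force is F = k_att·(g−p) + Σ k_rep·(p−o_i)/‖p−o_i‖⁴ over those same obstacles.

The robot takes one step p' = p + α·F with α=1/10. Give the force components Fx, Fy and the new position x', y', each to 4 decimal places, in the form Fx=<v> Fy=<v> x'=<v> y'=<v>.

F_att = 1/4·(g−p) = 1/4·(7,4) = (1.7500,1.0000)
o1: d²=272 > ρ²=36 → inactive
o2: d²=26 ≤ ρ²=36; F_rep = 16·(-1,-5)/26² = (-0.0237,-0.1183)
o3: d²=17 ≤ ρ²=36; F_rep = 16·(-1,4)/17² = (-0.0554,0.2215)
o4: d²=40 > ρ²=36 → inactive
F = F_att + ΣF_rep = (1.6710,1.1031)
p' = p + 1/10·F = (-5.8329,2.1103)

Fx=1.6710 Fy=1.1031 x'=-5.8329 y'=2.1103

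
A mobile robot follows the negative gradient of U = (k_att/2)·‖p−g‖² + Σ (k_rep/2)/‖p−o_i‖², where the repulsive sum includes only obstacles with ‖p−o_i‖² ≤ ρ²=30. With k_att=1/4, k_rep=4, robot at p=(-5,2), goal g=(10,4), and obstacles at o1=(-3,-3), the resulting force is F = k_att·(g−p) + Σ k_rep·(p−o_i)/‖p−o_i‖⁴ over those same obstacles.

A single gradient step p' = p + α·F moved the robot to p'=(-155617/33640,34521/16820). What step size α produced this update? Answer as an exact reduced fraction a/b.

F_att = 1/4·(g−p) = 1/4·(15,2) = (3.7500,0.5000)
o1: d²=29 ≤ ρ²=30; F_rep = 4·(-2,5)/29² = (-0.0095,0.0238)
F = F_att + ΣF_rep = (3.7405,0.5238)
Δp = p'−p = (0.3740,0.0524); α = Δx/Fx = (12583/33640) / (12583/3364) = 1/10
check: Δy/Fy = (881/16820) / (881/1682) = 1/10 ✓

α = 1/10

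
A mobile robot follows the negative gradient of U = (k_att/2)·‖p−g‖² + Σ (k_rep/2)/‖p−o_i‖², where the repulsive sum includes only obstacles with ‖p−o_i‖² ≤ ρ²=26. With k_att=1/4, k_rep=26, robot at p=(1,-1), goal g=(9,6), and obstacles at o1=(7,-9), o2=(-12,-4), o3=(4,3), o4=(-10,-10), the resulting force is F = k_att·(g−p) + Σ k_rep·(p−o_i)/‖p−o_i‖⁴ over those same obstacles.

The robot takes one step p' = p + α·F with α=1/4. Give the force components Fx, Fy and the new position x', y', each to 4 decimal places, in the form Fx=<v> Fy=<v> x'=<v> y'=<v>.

Fx=1.8752 Fy=1.5836 x'=1.4688 y'=-0.6041

F_att = 1/4·(g−p) = 1/4·(8,7) = (2.0000,1.7500)
o1: d²=100 > ρ²=26 → inactive
o2: d²=178 > ρ²=26 → inactive
o3: d²=25 ≤ ρ²=26; F_rep = 26·(-3,-4)/25² = (-0.1248,-0.1664)
o4: d²=202 > ρ²=26 → inactive
F = F_att + ΣF_rep = (1.8752,1.5836)
p' = p + 1/4·F = (1.4688,-0.6041)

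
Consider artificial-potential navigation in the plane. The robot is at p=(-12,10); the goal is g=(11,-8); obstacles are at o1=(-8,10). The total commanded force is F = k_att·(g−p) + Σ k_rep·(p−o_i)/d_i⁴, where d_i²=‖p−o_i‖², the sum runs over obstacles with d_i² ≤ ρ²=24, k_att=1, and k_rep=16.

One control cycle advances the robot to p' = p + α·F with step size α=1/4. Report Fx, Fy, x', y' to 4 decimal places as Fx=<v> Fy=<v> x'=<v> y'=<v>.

Fx=22.7500 Fy=-18.0000 x'=-6.3125 y'=5.5000

F_att = 1·(g−p) = 1·(23,-18) = (23.0000,-18.0000)
o1: d²=16 ≤ ρ²=24; F_rep = 16·(-4,0)/16² = (-0.2500,0.0000)
F = F_att + ΣF_rep = (22.7500,-18.0000)
p' = p + 1/4·F = (-6.3125,5.5000)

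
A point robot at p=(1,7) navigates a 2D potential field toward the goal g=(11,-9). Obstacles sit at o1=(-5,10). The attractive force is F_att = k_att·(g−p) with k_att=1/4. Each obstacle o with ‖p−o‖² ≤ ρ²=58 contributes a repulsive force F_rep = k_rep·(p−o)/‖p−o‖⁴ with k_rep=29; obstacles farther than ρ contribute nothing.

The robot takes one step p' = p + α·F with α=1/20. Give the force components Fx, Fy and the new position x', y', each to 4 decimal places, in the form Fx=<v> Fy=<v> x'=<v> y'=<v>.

F_att = 1/4·(g−p) = 1/4·(10,-16) = (2.5000,-4.0000)
o1: d²=45 ≤ ρ²=58; F_rep = 29·(6,-3)/45² = (0.0859,-0.0430)
F = F_att + ΣF_rep = (2.5859,-4.0430)
p' = p + 1/20·F = (1.1293,6.7979)

Fx=2.5859 Fy=-4.0430 x'=1.1293 y'=6.7979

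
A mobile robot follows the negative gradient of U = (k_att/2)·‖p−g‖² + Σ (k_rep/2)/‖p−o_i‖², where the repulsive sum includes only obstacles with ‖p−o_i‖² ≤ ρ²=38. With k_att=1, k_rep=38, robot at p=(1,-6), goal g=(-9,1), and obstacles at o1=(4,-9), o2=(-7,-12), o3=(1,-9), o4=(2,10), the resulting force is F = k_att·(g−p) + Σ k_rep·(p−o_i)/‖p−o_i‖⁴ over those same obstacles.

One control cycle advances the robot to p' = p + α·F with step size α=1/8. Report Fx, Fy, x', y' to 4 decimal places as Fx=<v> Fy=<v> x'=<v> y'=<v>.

Fx=-10.3519 Fy=8.7593 x'=-0.2940 y'=-4.9051

F_att = 1·(g−p) = 1·(-10,7) = (-10.0000,7.0000)
o1: d²=18 ≤ ρ²=38; F_rep = 38·(-3,3)/18² = (-0.3519,0.3519)
o2: d²=100 > ρ²=38 → inactive
o3: d²=9 ≤ ρ²=38; F_rep = 38·(0,3)/9² = (0.0000,1.4074)
o4: d²=257 > ρ²=38 → inactive
F = F_att + ΣF_rep = (-10.3519,8.7593)
p' = p + 1/8·F = (-0.2940,-4.9051)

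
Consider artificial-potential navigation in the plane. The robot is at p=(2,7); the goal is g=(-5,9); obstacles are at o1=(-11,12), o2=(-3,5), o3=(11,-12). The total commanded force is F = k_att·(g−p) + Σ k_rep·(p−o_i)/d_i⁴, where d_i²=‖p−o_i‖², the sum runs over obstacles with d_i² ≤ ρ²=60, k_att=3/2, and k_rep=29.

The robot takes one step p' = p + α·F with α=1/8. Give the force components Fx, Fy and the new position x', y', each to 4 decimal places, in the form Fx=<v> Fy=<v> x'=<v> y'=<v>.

F_att = 3/2·(g−p) = 3/2·(-7,2) = (-10.5000,3.0000)
o1: d²=194 > ρ²=60 → inactive
o2: d²=29 ≤ ρ²=60; F_rep = 29·(5,2)/29² = (0.1724,0.0690)
o3: d²=442 > ρ²=60 → inactive
F = F_att + ΣF_rep = (-10.3276,3.0690)
p' = p + 1/8·F = (0.7091,7.3836)

Fx=-10.3276 Fy=3.0690 x'=0.7091 y'=7.3836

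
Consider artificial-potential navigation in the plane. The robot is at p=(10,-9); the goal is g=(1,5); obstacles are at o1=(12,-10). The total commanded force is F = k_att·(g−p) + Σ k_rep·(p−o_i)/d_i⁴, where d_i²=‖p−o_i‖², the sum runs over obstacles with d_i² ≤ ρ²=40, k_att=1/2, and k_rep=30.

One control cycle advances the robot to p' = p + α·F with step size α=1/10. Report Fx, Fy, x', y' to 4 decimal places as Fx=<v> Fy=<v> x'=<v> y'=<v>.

Fx=-6.9000 Fy=8.2000 x'=9.3100 y'=-8.1800

F_att = 1/2·(g−p) = 1/2·(-9,14) = (-4.5000,7.0000)
o1: d²=5 ≤ ρ²=40; F_rep = 30·(-2,1)/5² = (-2.4000,1.2000)
F = F_att + ΣF_rep = (-6.9000,8.2000)
p' = p + 1/10·F = (9.3100,-8.1800)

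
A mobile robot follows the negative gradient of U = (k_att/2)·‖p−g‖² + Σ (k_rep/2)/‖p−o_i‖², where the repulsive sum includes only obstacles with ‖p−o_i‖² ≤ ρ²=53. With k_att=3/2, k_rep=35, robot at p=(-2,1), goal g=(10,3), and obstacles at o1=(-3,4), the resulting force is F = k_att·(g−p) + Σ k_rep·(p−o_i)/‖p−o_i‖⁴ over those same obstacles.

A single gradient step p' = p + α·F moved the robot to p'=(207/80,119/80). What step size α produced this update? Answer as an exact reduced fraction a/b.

F_att = 3/2·(g−p) = 3/2·(12,2) = (18.0000,3.0000)
o1: d²=10 ≤ ρ²=53; F_rep = 35·(1,-3)/10² = (0.3500,-1.0500)
F = F_att + ΣF_rep = (18.3500,1.9500)
Δp = p'−p = (4.5875,0.4875); α = Δx/Fx = (367/80) / (367/20) = 1/4
check: Δy/Fy = (39/80) / (39/20) = 1/4 ✓

α = 1/4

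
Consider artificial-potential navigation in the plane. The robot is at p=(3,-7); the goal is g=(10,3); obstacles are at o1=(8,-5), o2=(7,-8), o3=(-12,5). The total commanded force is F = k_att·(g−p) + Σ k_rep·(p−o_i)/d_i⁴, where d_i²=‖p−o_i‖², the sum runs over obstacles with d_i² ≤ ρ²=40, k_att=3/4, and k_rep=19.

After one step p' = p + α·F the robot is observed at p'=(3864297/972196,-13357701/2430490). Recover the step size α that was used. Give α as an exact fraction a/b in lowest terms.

F_att = 3/4·(g−p) = 3/4·(7,10) = (5.2500,7.5000)
o1: d²=29 ≤ ρ²=40; F_rep = 19·(-5,-2)/29² = (-0.1130,-0.0452)
o2: d²=17 ≤ ρ²=40; F_rep = 19·(-4,1)/17² = (-0.2630,0.0657)
o3: d²=369 > ρ²=40 → inactive
F = F_att + ΣF_rep = (4.8741,7.5206)
Δp = p'−p = (0.9748,1.5041); α = Δx/Fx = (947709/972196) / (4738545/972196) = 1/5
check: Δy/Fy = (3655729/2430490) / (3655729/486098) = 1/5 ✓

α = 1/5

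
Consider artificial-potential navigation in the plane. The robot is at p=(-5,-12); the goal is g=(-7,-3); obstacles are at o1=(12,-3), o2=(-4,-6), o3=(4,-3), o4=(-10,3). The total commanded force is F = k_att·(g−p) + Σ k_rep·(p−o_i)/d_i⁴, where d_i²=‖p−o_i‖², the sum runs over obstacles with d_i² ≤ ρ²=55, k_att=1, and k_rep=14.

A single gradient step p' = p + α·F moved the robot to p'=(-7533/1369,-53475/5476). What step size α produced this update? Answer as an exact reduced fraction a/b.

F_att = 1·(g−p) = 1·(-2,9) = (-2.0000,9.0000)
o1: d²=370 > ρ²=55 → inactive
o2: d²=37 ≤ ρ²=55; F_rep = 14·(-1,-6)/37² = (-0.0102,-0.0614)
o3: d²=162 > ρ²=55 → inactive
o4: d²=250 > ρ²=55 → inactive
F = F_att + ΣF_rep = (-2.0102,8.9386)
Δp = p'−p = (-0.5026,2.2347); α = Δx/Fx = (-688/1369) / (-2752/1369) = 1/4
check: Δy/Fy = (12237/5476) / (12237/1369) = 1/4 ✓

α = 1/4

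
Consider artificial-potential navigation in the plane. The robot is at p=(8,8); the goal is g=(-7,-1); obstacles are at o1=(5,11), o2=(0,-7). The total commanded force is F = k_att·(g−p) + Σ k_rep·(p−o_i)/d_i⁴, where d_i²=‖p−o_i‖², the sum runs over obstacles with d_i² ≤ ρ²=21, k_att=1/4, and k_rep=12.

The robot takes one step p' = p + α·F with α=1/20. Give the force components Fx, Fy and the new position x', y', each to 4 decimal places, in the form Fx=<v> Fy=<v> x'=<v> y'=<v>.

Fx=-3.6389 Fy=-2.3611 x'=7.8181 y'=7.8819

F_att = 1/4·(g−p) = 1/4·(-15,-9) = (-3.7500,-2.2500)
o1: d²=18 ≤ ρ²=21; F_rep = 12·(3,-3)/18² = (0.1111,-0.1111)
o2: d²=289 > ρ²=21 → inactive
F = F_att + ΣF_rep = (-3.6389,-2.3611)
p' = p + 1/20·F = (7.8181,7.8819)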